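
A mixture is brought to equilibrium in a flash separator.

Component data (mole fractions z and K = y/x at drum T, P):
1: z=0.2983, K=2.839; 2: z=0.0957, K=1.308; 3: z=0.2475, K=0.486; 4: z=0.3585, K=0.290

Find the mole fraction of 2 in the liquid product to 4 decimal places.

Let β = V/F and solve Σ zᵢ(Kᵢ−1)/(1+β(Kᵢ−1)) = 0.
Feasibility: ΣzᵢKᵢ = 1.1963, Σzᵢ/Kᵢ = 1.9237 — both > 1, two phases present.
Newton–Raphson from β = 0.5:
  β = 0.5000: g = -0.25451, g' = -0.8335 → β = 0.1946
  β = 0.1946: g = -0.00492, g' = -0.8792 → β = 0.1890
  β = 0.1890: g = 0.00002, g' = -0.8849 → β = 0.1891
Converged at β = 0.1891.
Compositions from xᵢ = zᵢ/(1+β(Kᵢ−1)), yᵢ = Kᵢxᵢ:
  1: x = 0.2213, y = 0.6284
  2: x = 0.0904, y = 0.1183
  3: x = 0.2741, y = 0.1332
  4: x = 0.4141, y = 0.1201

x_2 = 0.0904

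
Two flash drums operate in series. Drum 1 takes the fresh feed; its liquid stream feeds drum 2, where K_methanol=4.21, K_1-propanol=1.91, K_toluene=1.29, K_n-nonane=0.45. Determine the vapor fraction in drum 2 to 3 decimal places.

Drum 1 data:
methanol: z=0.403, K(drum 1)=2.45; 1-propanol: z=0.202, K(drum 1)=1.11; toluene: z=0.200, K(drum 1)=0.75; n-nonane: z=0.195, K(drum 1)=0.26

Drum 1:
Let ψ₁ = V/F and solve Σ zᵢ(Kᵢ−1)/(1+ψ₁(Kᵢ−1)) = 0.
Check two-phase: ΣzᵢKᵢ = 1.412 > 1 and Σzᵢ/Kᵢ = 1.363 > 1, so g(0) = 0.412 > 0 and g(1) = -0.363 < 0.
Newton–Raphson from ψ₁ = 0.5:
  ψ₁ = 0.500: g = 0.0736, g' = -0.572 → ψ₁ = 0.629
  ψ₁ = 0.629: g = -0.0027, g' = -0.625 → ψ₁ = 0.624
Converged at ψ₁ = 0.624.
Drum-1 compositions:
  methanol: x = 0.212, y = 0.518
  1-propanol: x = 0.189, y = 0.210
  toluene: x = 0.237, y = 0.178
  n-nonane: x = 0.362, y = 0.094
Drum-2 feed = drum-1 liquid: z₂ = (0.2115, 0.1890, 0.2370, 0.3625).
Drum 2:
Newton–Raphson from ψ₂ = 0.56:
  ψ₂ = 0.560: g = 0.1277, g' = -0.591 → ψ₂ = 0.776
  ψ₂ = 0.776: g = 0.0036, g' = -0.580 → ψ₂ = 0.782
Converged at ψ₂ = 0.782.
  methanol: x = 0.060, y = 0.254
  1-propanol: x = 0.110, y = 0.211
  toluene: x = 0.193, y = 0.249
  n-nonane: x = 0.636, y = 0.286

V/F (drum 2) = 0.782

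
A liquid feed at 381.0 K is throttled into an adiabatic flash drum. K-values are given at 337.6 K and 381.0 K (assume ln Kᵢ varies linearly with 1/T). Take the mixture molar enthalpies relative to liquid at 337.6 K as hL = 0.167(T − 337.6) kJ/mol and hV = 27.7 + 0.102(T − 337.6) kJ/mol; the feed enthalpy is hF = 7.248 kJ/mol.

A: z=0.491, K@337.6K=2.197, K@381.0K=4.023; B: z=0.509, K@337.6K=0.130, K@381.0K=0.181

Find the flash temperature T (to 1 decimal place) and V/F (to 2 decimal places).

Adiabatic flash: solve Rachford–Rice at each trial T, then check hF = ψ·hV(T) + (1−ψ)·hL(T).
  T = 337.6 K: K = (2.197, 0.130), RR gives ψ = 0.139, H_out = 3.854 kJ/mol
  T = 381.0 K: K = (4.023, 0.181), RR gives ψ = 0.431, H_out = 17.974 kJ/mol
  T = 359.3 K: K = (3.028, 0.155), RR gives ψ = 0.330, H_out = 12.300 kJ/mol
  T = 348.5 K: K = (2.594, 0.142), RR gives ψ = 0.253, H_out = 8.654 kJ/mol
  T = 343.1 K: K = (2.392, 0.136), RR gives ψ = 0.203, H_out = 6.464 kJ/mol
  T = 345.8 K: K = (2.492, 0.139), RR gives ψ = 0.229, H_out = 7.598 kJ/mol
  T = 344.5 K: K = (2.444, 0.138), RR gives ψ = 0.217, H_out = 7.062 kJ/mol
  T = 345.1 K: K = (2.466, 0.138), RR gives ψ = 0.223, H_out = 7.312 kJ/mol
Linear interpolation between T = 344.5 (H_out = 7.062) and T = 345.1 (H_out = 7.312) on hF = 7.248 gives T ≈ 344.9 K, at which ψ = 0.22.

T = 344.9 K, V/F = 0.22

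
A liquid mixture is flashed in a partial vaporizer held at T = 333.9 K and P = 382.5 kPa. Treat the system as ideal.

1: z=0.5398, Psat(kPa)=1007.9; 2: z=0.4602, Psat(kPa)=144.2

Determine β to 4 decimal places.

Raoult's law: Kᵢ = Pᵢˢᵃᵗ/P = Pᵢˢᵃᵗ/382.5.
  K_1 = 1007.9/382.5 = 2.635033, K_2 = 144.2/382.5 = 0.376993
Rachford–Rice: g(β) = Σ zᵢ(Kᵢ−1)/(1+β(Kᵢ−1)) = 0.
Check two-phase: ΣzᵢKᵢ = 1.5959 > 1 and Σzᵢ/Kᵢ = 1.4256 > 1, so g(0) = 0.5959 > 0 and g(1) = -0.4256 < 0.
Binary case is linear: z₁(K₁−1)(1+β(K₂−1)) + z₂(K₂−1)(1+β(K₁−1)) = 0
⇒ β = [z₁(K₁−1)+z₂(K₂−1)] / [−(K₁−1)(K₂−1)] = 0.59588/1.01864 = 0.5850

β = 0.5850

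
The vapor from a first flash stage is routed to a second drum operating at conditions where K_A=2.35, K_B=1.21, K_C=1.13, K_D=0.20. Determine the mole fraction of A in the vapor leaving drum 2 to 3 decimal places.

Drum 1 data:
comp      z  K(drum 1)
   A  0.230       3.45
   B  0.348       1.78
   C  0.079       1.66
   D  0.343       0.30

y_A (drum 2) = 0.387

Drum 1:
Rachford–Rice: g(ψ₁) = Σ zᵢ(Kᵢ−1)/(1+ψ₁(Kᵢ−1)) = 0.
g(0) = ΣzᵢKᵢ − 1 = 0.647 and g(1) = 1 − Σzᵢ/Kᵢ = -0.453, so a root lies in (0, 1).
Iterate (Newton) starting at ψ₁ = 0.5:
  ψ₁ = 0.500: g = 0.1184, g' = -0.806 → ψ₁ = 0.647
  ψ₁ = 0.647: g = -0.0039, g' = -0.878 → ψ₁ = 0.643
  ψ₁ = 0.643: g = -0.0000, g' = -0.874 → ψ₁ = 0.642
Converged at ψ₁ = 0.642.
Drum-1 compositions:
  A: x = 0.089, y = 0.308
  B: x = 0.232, y = 0.413
  C: x = 0.055, y = 0.092
  D: x = 0.623, y = 0.187
Drum-2 feed = drum-1 vapor: z₂ = (0.3083, 0.4126, 0.0921, 0.1870).
Drum 2:
Newton iteration, ψ₂⁰ = 0.44:
  ψ₂ = 0.440: g = 0.1209, g' = -0.523 → ψ₂ = 0.671
  ψ₂ = 0.671: g = -0.0178, g' = -0.728 → ψ₂ = 0.647
  ψ₂ = 0.647: g = -0.0005, g' = -0.689 → ψ₂ = 0.646
Converged at ψ₂ = 0.646.
  A: x = 0.165, y = 0.387
  B: x = 0.363, y = 0.440
  C: x = 0.085, y = 0.096
  D: x = 0.387, y = 0.077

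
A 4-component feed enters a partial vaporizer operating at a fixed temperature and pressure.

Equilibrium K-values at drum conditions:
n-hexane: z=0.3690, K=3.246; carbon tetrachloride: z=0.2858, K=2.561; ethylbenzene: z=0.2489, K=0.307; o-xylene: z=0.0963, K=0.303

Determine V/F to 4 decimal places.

Iterate (Newton) starting at V/F = 0.57:
  V/F = 0.5700: g = 0.20307, g' = -1.0084 → V/F = 0.7714
  V/F = 0.7714: g = -0.01006, g' = -1.1633 → V/F = 0.7627
Converged at V/F = 0.7627.

V/F = 0.7627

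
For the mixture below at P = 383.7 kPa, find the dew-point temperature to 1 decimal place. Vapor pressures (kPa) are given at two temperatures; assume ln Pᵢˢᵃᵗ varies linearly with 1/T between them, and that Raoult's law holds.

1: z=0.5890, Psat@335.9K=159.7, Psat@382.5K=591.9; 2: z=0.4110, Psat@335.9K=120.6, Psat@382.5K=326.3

Dew-point temperature: Σzᵢ·P/Pᵢˢᵃᵗ(T) = 1. Interpolate ln Pᵢˢᵃᵗ = aᵢ + bᵢ/T.
  T = 335.9 K: ΣzᵢP/Pᵢˢᵃᵗ = 2.7228
  T = 382.5 K: ΣzᵢP/Pᵢˢᵃᵗ = 0.8651
  T = 359.2 K: ΣzᵢP/Pᵢˢᵃᵗ = 1.4742
  T = 370.9 K: ΣzᵢP/Pᵢˢᵃᵗ = 1.1179
  T = 376.7 K: ΣzᵢP/Pᵢˢᵃᵗ = 0.9813
  T = 373.8 K: ΣzᵢP/Pᵢˢᵃᵗ = 1.0468
  T = 375.2 K: ΣzᵢP/Pᵢˢᵃᵗ = 1.0145
  T = 375.9 K: ΣzᵢP/Pᵢˢᵃᵗ = 0.9989
  T = 375.5 K: ΣzᵢP/Pᵢˢᵃᵗ = 1.0078
  T = 375.7 K: ΣzᵢP/Pᵢˢᵃᵗ = 1.0033
Interpolating between 375.7 K and 375.9 K gives T ≈ 375.8 K.

T = 375.8 K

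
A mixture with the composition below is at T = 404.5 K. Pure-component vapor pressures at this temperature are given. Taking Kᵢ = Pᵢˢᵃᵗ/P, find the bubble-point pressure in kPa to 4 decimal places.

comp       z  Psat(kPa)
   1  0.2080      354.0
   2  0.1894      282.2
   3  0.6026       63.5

Pbub = 165.3458 kPa

At the bubble point ψ → 0, so ΣzᵢKᵢ = 1 with Kᵢ = Pᵢˢᵃᵗ/P ⇒ P = ΣzᵢPᵢˢᵃᵗ.
P = 0.2080·354.0 + 0.1894·282.2 + 0.6026·63.5 = 165.3458 kPa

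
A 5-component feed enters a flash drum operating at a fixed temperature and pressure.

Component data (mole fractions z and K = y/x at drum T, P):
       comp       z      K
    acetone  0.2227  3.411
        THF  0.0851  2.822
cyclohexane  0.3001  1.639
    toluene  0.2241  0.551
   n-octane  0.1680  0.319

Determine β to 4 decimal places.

β = 0.7511

Let β = V/F and solve Σ zᵢ(Kᵢ−1)/(1+β(Kᵢ−1)) = 0.
Feasibility: ΣzᵢKᵢ = 1.6687, Σzᵢ/Kᵢ = 1.2119 — both > 1, two phases present.
Iterate (Newton) starting at β = 0.67:
  β = 0.6700: g = 0.05507, g' = -0.6626 → β = 0.7531
  β = 0.7531: g = -0.00138, g' = -0.7008 → β = 0.7511
Converged at β = 0.7511.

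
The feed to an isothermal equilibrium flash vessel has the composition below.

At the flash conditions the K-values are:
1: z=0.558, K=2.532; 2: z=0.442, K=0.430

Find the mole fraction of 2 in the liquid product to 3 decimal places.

x_2 = 0.729

Rachford–Rice: g(V/F) = Σ zᵢ(Kᵢ−1)/(1+V/F(Kᵢ−1)) = 0.
Feasibility: ΣzᵢKᵢ = 1.603, Σzᵢ/Kᵢ = 1.248 — both > 1, two phases present.
Iterate (Newton) starting at V/F = 0.52:
  V/F = 0.520: g = 0.1177, g' = -0.696 → V/F = 0.689
  V/F = 0.689: g = 0.0009, g' = -0.699 → V/F = 0.690
Converged at V/F = 0.690.
Compositions from xᵢ = zᵢ/(1+V/F(Kᵢ−1)), yᵢ = Kᵢxᵢ:
  1: x = 0.271, y = 0.687
  2: x = 0.729, y = 0.313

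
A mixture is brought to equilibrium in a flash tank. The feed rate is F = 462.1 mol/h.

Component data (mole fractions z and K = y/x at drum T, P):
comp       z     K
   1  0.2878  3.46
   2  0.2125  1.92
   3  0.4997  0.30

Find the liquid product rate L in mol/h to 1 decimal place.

L = 270.9 mol/h

Material balance + equilibrium reduce to Σ zᵢ(Kᵢ−1)/(1+β(Kᵢ−1)) = 0.
Check two-phase: ΣzᵢKᵢ = 1.5537 > 1 and Σzᵢ/Kᵢ = 1.8595 > 1, so g(0) = 0.5537 > 0 and g(1) = -0.8595 < 0.
Newton iteration, β⁰ = 0.67:
  β = 0.6700: g = -0.27044, g' = -1.1856 → β = 0.4419
  β = 0.4419: g = -0.02822, g' = -1.0040 → β = 0.4138
Converged at β = 0.4138.
Then V = β·F = 0.4138·462.1 = 191.2 mol/h and L = F − V = 270.9 mol/h.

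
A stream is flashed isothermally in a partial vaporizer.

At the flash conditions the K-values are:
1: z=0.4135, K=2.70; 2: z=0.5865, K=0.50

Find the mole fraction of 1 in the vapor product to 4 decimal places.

y_1 = 0.6136

Let ψ = V/F and solve Σ zᵢ(Kᵢ−1)/(1+ψ(Kᵢ−1)) = 0.
Check two-phase: ΣzᵢKᵢ = 1.4097 > 1 and Σzᵢ/Kᵢ = 1.3261 > 1, so g(0) = 0.4097 > 0 and g(1) = -0.3261 < 0.
Binary case is linear: z₁(K₁−1)(1+ψ(K₂−1)) + z₂(K₂−1)(1+ψ(K₁−1)) = 0
⇒ ψ = [z₁(K₁−1)+z₂(K₂−1)] / [−(K₁−1)(K₂−1)] = 0.40970/0.85000 = 0.4820
Compositions from xᵢ = zᵢ/(1+ψ(Kᵢ−1)), yᵢ = Kᵢxᵢ:
  1: x = 0.2273, y = 0.6136
  2: x = 0.7727, y = 0.3864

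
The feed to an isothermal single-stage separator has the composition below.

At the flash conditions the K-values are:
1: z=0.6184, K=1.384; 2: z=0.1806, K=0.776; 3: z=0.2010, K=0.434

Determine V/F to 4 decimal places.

V/F = 0.4748

Iterate (Newton) starting at V/F = 0.41:
  V/F = 0.4100: g = 0.01247, g' = -0.1882 → V/F = 0.4763
  V/F = 0.4763: g = -0.00029, g' = -0.1972 → V/F = 0.4748
Converged at V/F = 0.4748.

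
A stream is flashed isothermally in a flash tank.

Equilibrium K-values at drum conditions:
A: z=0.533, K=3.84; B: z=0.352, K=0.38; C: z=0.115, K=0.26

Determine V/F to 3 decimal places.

Newton–Raphson from V/F = 0.5:
  V/F = 0.500: g = 0.1741, g' = -1.177 → V/F = 0.648
  V/F = 0.648: g = 0.0047, g' = -1.143 → V/F = 0.652
Converged at V/F = 0.652.

V/F = 0.652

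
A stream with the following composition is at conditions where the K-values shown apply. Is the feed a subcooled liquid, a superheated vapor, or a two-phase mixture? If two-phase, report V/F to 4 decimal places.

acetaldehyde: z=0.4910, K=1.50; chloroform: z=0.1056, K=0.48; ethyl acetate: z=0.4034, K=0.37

ΣzᵢKᵢ = 0.9364; Σzᵢ/Kᵢ = 1.6376.
Since ΣzᵢKᵢ < 1 the mixture is below its bubble point — single liquid phase.

subcooled liquid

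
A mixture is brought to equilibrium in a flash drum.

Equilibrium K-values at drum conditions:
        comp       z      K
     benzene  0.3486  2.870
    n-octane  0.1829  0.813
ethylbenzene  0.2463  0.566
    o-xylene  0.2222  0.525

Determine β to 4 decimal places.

Material balance + equilibrium reduce to Σ zᵢ(Kᵢ−1)/(1+β(Kᵢ−1)) = 0.
Check two-phase: ΣzᵢKᵢ = 1.4052 > 1 and Σzᵢ/Kᵢ = 1.2048 > 1, so g(0) = 0.4052 > 0 and g(1) = -0.2048 < 0.
Newton iteration, β⁰ = 0.5:
  β = 0.5000: g = 0.02422, g' = -0.4953 → β = 0.5489
  β = 0.5489: g = 0.00048, g' = -0.4765 → β = 0.5499
Converged at β = 0.5499.

β = 0.5499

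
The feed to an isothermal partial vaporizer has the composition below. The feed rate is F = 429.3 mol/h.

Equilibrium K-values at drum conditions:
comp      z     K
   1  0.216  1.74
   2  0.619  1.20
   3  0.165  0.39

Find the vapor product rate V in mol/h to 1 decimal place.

Let ψ = V/F and solve Σ zᵢ(Kᵢ−1)/(1+ψ(Kᵢ−1)) = 0.
Check two-phase: ΣzᵢKᵢ = 1.183 > 1 and Σzᵢ/Kᵢ = 1.063 > 1, so g(0) = 0.183 > 0 and g(1) = -0.063 < 0.
Iterate (Newton) starting at ψ = 0.5:
  ψ = 0.500: g = 0.0844, g' = -0.211 → ψ = 0.901
  ψ = 0.901: g = -0.0226, g' = -0.363 → ψ = 0.839
  ψ = 0.839: g = -0.0014, g' = -0.320 → ψ = 0.834
Converged at ψ = 0.834.
Then V = ψ·F = 0.8342·429.3 = 358.1 mol/h and L = F − V = 71.2 mol/h.

V = 358.1 mol/h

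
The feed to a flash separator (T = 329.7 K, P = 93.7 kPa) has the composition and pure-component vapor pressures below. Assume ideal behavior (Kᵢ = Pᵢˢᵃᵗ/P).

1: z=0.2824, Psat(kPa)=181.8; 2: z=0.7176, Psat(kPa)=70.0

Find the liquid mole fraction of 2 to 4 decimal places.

x_2 = 0.7880

Raoult's law: Kᵢ = Pᵢˢᵃᵗ/P = Pᵢˢᵃᵗ/93.7.
  K_1 = 181.8/93.7 = 1.940235, K_2 = 70.0/93.7 = 0.747065
Rachford–Rice: g(ψ) = Σ zᵢ(Kᵢ−1)/(1+ψ(Kᵢ−1)) = 0.
Check two-phase: ΣzᵢKᵢ = 1.0840 > 1 and Σzᵢ/Kᵢ = 1.1061 > 1, so g(0) = 0.0840 > 0 and g(1) = -0.1061 < 0.
Binary case is linear: z₁(K₁−1)(1+ψ(K₂−1)) + z₂(K₂−1)(1+ψ(K₁−1)) = 0
⇒ ψ = [z₁(K₁−1)+z₂(K₂−1)] / [−(K₁−1)(K₂−1)] = 0.08402/0.23782 = 0.3533
Compositions from xᵢ = zᵢ/(1+ψ(Kᵢ−1)), yᵢ = Kᵢxᵢ:
  1: x = 0.2120, y = 0.4113
  2: x = 0.7880, y = 0.5887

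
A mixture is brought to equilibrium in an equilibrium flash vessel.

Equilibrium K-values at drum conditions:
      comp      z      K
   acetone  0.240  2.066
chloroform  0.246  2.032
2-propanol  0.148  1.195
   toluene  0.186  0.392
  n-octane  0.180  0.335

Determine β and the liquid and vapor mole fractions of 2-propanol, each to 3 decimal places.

Rachford–Rice: g(β) = Σ zᵢ(Kᵢ−1)/(1+β(Kᵢ−1)) = 0.
g(0) = ΣzᵢKᵢ − 1 = 0.306 and g(1) = 1 − Σzᵢ/Kᵢ = -0.373, so a root lies in (0, 1).
Newton–Raphson from β = 0.5:
  β = 0.500: g = 0.0188, g' = -0.555 → β = 0.534
Converged at β = 0.534.
Compositions from xᵢ = zᵢ/(1+β(Kᵢ−1)), yᵢ = Kᵢxᵢ:
  acetone: x = 0.153, y = 0.316
  chloroform: x = 0.159, y = 0.322
  2-propanol: x = 0.134, y = 0.160
  toluene: x = 0.275, y = 0.108
  n-octane: x = 0.279, y = 0.093

β = 0.534, x_2-propanol = 0.134, y_2-propanol = 0.160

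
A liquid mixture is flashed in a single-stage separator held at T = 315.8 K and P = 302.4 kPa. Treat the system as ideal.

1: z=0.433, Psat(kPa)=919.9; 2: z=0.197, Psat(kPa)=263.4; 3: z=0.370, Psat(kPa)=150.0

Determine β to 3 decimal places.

β = 0.790

Raoult's law: Kᵢ = Pᵢˢᵃᵗ/P = Pᵢˢᵃᵗ/302.4.
  K_1 = 919.9/302.4 = 3.04200, K_2 = 263.4/302.4 = 0.87103, K_3 = 150.0/302.4 = 0.49603
Material balance + equilibrium reduce to Σ zᵢ(Kᵢ−1)/(1+β(Kᵢ−1)) = 0.
Feasibility: ΣzᵢKᵢ = 1.672, Σzᵢ/Kᵢ = 1.114 — both > 1, two phases present.
Iterate (Newton) starting at β = 0.47:
  β = 0.470: g = 0.1798, g' = -0.635 → β = 0.753
  β = 0.753: g = 0.0198, g' = -0.528 → β = 0.790
Converged at β = 0.790.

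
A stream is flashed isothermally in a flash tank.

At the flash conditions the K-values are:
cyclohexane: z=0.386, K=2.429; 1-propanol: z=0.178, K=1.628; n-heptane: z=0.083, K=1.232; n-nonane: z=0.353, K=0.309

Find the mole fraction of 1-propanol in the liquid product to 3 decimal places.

x_1-propanol = 0.131

Material balance + equilibrium reduce to Σ zᵢ(Kᵢ−1)/(1+V/F(Kᵢ−1)) = 0.
g(0) = ΣzᵢKᵢ − 1 = 0.439 and g(1) = 1 − Σzᵢ/Kᵢ = -0.478, so a root lies in (0, 1).
Iterate (Newton) starting at V/F = 0.43:
  V/F = 0.430: g = 0.1001, g' = -0.691 → V/F = 0.575
  V/F = 0.575: g = -0.0028, g' = -0.743 → V/F = 0.571
Converged at V/F = 0.571.
Compositions from xᵢ = zᵢ/(1+V/F(Kᵢ−1)), yᵢ = Kᵢxᵢ:
  cyclohexane: x = 0.213, y = 0.516
  1-propanol: x = 0.131, y = 0.213
  n-heptane: x = 0.073, y = 0.090
  n-nonane: x = 0.583, y = 0.180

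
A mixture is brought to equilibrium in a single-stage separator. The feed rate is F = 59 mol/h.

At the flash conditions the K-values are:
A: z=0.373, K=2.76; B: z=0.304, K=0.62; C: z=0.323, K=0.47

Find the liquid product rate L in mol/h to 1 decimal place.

Let β = V/F and solve Σ zᵢ(Kᵢ−1)/(1+β(Kᵢ−1)) = 0.
Feasibility: ΣzᵢKᵢ = 1.370, Σzᵢ/Kᵢ = 1.313 — both > 1, two phases present.
Newton–Raphson from β = 0.5:
  β = 0.500: g = -0.0263, g' = -0.562 → β = 0.453
  β = 0.453: g = 0.0004, g' = -0.579 → β = 0.454
Converged at β = 0.454.
Then V = β·F = 0.4538·59 = 26.8 mol/h and L = F − V = 32.2 mol/h.

L = 32.2 mol/h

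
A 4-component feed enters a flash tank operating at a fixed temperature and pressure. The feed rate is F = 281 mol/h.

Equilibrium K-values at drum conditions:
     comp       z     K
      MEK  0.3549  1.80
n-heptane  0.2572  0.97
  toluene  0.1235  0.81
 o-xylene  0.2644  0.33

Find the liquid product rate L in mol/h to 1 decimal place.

Material balance + equilibrium reduce to Σ zᵢ(Kᵢ−1)/(1+ψ(Kᵢ−1)) = 0.
g(0) = ΣzᵢKᵢ − 1 = 0.0756 and g(1) = 1 − Σzᵢ/Kᵢ = -0.4160, so a root lies in (0, 1).
Iterate (Newton) starting at ψ = 0.5:
  ψ = 0.5000: g = -0.09735, g' = -0.3900 → ψ = 0.2504
  ψ = 0.2504: g = -0.00872, g' = -0.3342 → ψ = 0.2243
  ψ = 0.2243: g = -0.00002, g' = -0.3328 → ψ = 0.2242
Converged at ψ = 0.2242.
Then V = ψ·F = 0.2242·281 = 63.0 mol/h and L = F − V = 218.0 mol/h.

L = 218.0 mol/h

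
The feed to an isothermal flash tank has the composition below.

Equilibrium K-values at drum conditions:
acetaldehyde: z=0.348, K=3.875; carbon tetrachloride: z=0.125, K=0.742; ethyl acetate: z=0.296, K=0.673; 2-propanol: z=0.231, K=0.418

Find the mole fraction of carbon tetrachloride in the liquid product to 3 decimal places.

x_carbon tetrachloride = 0.148

Rachford–Rice: g(V/F) = Σ zᵢ(Kᵢ−1)/(1+V/F(Kᵢ−1)) = 0.
Feasibility: ΣzᵢKᵢ = 1.737, Σzᵢ/Kᵢ = 1.251 — both > 1, two phases present.
Newton–Raphson from V/F = 0.61:
  V/F = 0.610: g = -0.0043, g' = -0.629 → V/F = 0.603
Converged at V/F = 0.603.
Compositions from xᵢ = zᵢ/(1+V/F(Kᵢ−1)), yᵢ = Kᵢxᵢ:
  acetaldehyde: x = 0.127, y = 0.493
  carbon tetrachloride: x = 0.148, y = 0.110
  ethyl acetate: x = 0.369, y = 0.248
  2-propanol: x = 0.356, y = 0.149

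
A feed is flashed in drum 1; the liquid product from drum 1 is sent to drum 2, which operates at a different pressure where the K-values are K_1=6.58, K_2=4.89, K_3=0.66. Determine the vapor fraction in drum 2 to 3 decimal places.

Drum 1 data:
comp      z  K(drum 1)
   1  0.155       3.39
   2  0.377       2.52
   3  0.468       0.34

Drum 1:
Rachford–Rice: g(ψ₁) = Σ zᵢ(Kᵢ−1)/(1+ψ₁(Kᵢ−1)) = 0.
Feasibility: ΣzᵢKᵢ = 1.635, Σzᵢ/Kᵢ = 1.572 — both > 1, two phases present.
Newton iteration, ψ₁⁰ = 0.6:
  ψ₁ = 0.600: g = -0.0595, g' = -0.947 → ψ₁ = 0.537
  ψ₁ = 0.537: g = -0.0009, g' = -0.923 → ψ₁ = 0.536
Converged at ψ₁ = 0.536.
Drum-1 compositions:
  1: x = 0.068, y = 0.230
  2: x = 0.208, y = 0.523
  3: x = 0.724, y = 0.246
Drum-2 feed = drum-1 liquid: z₂ = (0.0679, 0.2077, 0.7244).
Drum 2:
Material balance + equilibrium reduce to Σ zᵢ(Kᵢ−1)/(1+ψ₂(Kᵢ−1)) = 0.
g(0) = ΣzᵢKᵢ − 1 = 0.941 and g(1) = 1 − Σzᵢ/Kᵢ = -0.150, so a root lies in (0, 1).
Newton iteration, ψ₂⁰ = 0.34:
  ψ₂ = 0.340: g = 0.2002, g' = -0.942 → ψ₂ = 0.553
  ψ₂ = 0.553: g = 0.0461, g' = -0.571 → ψ₂ = 0.633
  ψ₂ = 0.633: g = 0.0030, g' = -0.501 → ψ₂ = 0.639
Converged at ψ₂ = 0.639.
  1: x = 0.015, y = 0.098
  2: x = 0.060, y = 0.291
  3: x = 0.926, y = 0.611

V/F (drum 2) = 0.639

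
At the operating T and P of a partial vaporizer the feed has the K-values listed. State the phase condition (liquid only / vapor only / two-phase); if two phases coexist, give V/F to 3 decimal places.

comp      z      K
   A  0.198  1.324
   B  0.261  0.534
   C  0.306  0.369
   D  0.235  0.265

liquid only

ΣzᵢKᵢ = 0.577; Σzᵢ/Kᵢ = 2.354.
Since ΣzᵢKᵢ < 1 the mixture is below its bubble point — single liquid phase.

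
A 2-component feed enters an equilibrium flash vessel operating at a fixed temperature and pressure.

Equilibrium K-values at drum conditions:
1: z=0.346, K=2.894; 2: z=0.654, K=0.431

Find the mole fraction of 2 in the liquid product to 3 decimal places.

Iterate (Newton) starting at ψ = 0.65:
  ψ = 0.650: g = -0.2968, g' = -0.783 → ψ = 0.271
  ψ = 0.271: g = -0.0067, g' = -0.838 → ψ = 0.263
Converged at ψ = 0.263.
Compositions from xᵢ = zᵢ/(1+ψ(Kᵢ−1)), yᵢ = Kᵢxᵢ:
  1: x = 0.231, y = 0.669
  2: x = 0.769, y = 0.331

x_2 = 0.769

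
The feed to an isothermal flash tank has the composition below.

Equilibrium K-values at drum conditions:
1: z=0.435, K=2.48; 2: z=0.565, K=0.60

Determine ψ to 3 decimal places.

Rachford–Rice: g(ψ) = Σ zᵢ(Kᵢ−1)/(1+ψ(Kᵢ−1)) = 0.
Feasibility: ΣzᵢKᵢ = 1.418, Σzᵢ/Kᵢ = 1.117 — both > 1, two phases present.
Binary case is linear: z₁(K₁−1)(1+ψ(K₂−1)) + z₂(K₂−1)(1+ψ(K₁−1)) = 0
⇒ ψ = [z₁(K₁−1)+z₂(K₂−1)] / [−(K₁−1)(K₂−1)] = 0.4178/0.5920 = 0.706

ψ = 0.706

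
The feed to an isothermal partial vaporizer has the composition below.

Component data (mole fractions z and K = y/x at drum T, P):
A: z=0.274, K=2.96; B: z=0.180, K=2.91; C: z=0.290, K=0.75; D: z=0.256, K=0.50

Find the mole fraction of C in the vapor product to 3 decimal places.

Rachford–Rice: g(V/F) = Σ zᵢ(Kᵢ−1)/(1+V/F(Kᵢ−1)) = 0.
g(0) = ΣzᵢKᵢ − 1 = 0.680 and g(1) = 1 − Σzᵢ/Kᵢ = -0.053, so a root lies in (0, 1).
Newton–Raphson from V/F = 0.51:
  V/F = 0.510: g = 0.1878, g' = -0.571 → V/F = 0.839
  V/F = 0.839: g = 0.0229, g' = -0.466 → V/F = 0.888
Converged at V/F = 0.888.
Compositions from xᵢ = zᵢ/(1+V/F(Kᵢ−1)), yᵢ = Kᵢxᵢ:
  A: x = 0.100, y = 0.296
  B: x = 0.067, y = 0.194
  C: x = 0.373, y = 0.280
  D: x = 0.461, y = 0.230

y_C = 0.280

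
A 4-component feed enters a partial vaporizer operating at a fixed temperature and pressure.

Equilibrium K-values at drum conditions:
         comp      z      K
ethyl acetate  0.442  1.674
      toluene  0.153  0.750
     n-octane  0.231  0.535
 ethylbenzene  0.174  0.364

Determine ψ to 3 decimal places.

ψ = 0.128

Let ψ = V/F and solve Σ zᵢ(Kᵢ−1)/(1+ψ(Kᵢ−1)) = 0.
g(0) = ΣzᵢKᵢ − 1 = 0.042 and g(1) = 1 − Σzᵢ/Kᵢ = -0.378, so a root lies in (0, 1).
Newton–Raphson from ψ = 0.5:
  ψ = 0.500: g = -0.1231, g' = -0.361 → ψ = 0.159
  ψ = 0.159: g = -0.0098, g' = -0.320 → ψ = 0.128
Converged at ψ = 0.128.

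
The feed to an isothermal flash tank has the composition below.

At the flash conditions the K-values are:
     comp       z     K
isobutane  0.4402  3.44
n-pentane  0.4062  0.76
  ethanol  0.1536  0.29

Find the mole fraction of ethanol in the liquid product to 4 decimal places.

Newton–Raphson from ψ = 0.5:
  ψ = 0.5000: g = 0.20396, g' = -0.7481 → ψ = 0.7726
  ψ = 0.7726: g = 0.01101, g' = -0.7300 → ψ = 0.7877
  ψ = 0.7877: g = -0.00008, g' = -0.7412 → ψ = 0.7876
Converged at ψ = 0.7876.
Compositions from xᵢ = zᵢ/(1+ψ(Kᵢ−1)), yᵢ = Kᵢxᵢ:
  isobutane: x = 0.1507, y = 0.5183
  n-pentane: x = 0.5009, y = 0.3807
  ethanol: x = 0.3485, y = 0.1011

x_ethanol = 0.3485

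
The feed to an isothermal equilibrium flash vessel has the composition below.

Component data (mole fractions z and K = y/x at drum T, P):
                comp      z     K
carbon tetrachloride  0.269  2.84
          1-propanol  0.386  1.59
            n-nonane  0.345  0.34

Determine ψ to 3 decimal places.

Material balance + equilibrium reduce to Σ zᵢ(Kᵢ−1)/(1+ψ(Kᵢ−1)) = 0.
g(0) = ΣzᵢKᵢ − 1 = 0.495 and g(1) = 1 − Σzᵢ/Kᵢ = -0.352, so a root lies in (0, 1).
Newton–Raphson from ψ = 0.5:
  ψ = 0.500: g = 0.0938, g' = -0.662 → ψ = 0.642
  ψ = 0.642: g = -0.0028, g' = -0.714 → ψ = 0.638
Converged at ψ = 0.638.

ψ = 0.638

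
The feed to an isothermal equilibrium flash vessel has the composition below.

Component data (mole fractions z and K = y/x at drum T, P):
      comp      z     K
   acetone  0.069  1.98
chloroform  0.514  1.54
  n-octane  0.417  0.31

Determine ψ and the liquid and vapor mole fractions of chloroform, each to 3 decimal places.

ψ = 0.138, x_chloroform = 0.478, y_chloroform = 0.737

Newton iteration, ψ⁰ = 0.53:
  ψ = 0.530: g = -0.1933, g' = -0.613 → ψ = 0.215
  ψ = 0.215: g = -0.0331, g' = -0.439 → ψ = 0.139
  ψ = 0.139: g = -0.0006, g' = -0.424 → ψ = 0.138
Converged at ψ = 0.138.
Compositions from xᵢ = zᵢ/(1+ψ(Kᵢ−1)), yᵢ = Kᵢxᵢ:
  acetone: x = 0.061, y = 0.120
  chloroform: x = 0.478, y = 0.737
  n-octane: x = 0.461, y = 0.143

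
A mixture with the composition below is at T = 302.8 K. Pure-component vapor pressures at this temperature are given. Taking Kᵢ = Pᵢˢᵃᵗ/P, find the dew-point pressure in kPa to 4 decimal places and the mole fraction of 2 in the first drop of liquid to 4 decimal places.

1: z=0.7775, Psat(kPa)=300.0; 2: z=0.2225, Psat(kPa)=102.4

At the dew point ψ → 1, so Σzᵢ/Kᵢ = 1 with Kᵢ = Pᵢˢᵃᵗ/P ⇒ 1/P = Σzᵢ/Pᵢˢᵃᵗ.
1/P = 0.7775/300.0 + 0.2225/102.4 = 0.0047645 ⇒ P = 209.8848 kPa
xᵢ = zᵢP/Pᵢˢᵃᵗ ⇒ x_2 = 0.2225·209.8848/102.4 = 0.4560

Pdew = 209.8848 kPa, x_2 = 0.4560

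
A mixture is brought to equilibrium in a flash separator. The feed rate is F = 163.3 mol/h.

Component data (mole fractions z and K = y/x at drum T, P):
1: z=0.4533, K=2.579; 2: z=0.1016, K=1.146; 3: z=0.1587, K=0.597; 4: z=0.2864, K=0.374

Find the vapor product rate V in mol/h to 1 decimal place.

V = 100.5 mol/h

Newton iteration, β⁰ = 0.5:
  β = 0.5000: g = 0.07274, g' = -0.6330 → β = 0.6149
  β = 0.6149: g = 0.00026, g' = -0.6350 → β = 0.6153
Converged at β = 0.6153.
Then V = β·F = 0.6153·163.3 = 100.5 mol/h and L = F − V = 62.8 mol/h.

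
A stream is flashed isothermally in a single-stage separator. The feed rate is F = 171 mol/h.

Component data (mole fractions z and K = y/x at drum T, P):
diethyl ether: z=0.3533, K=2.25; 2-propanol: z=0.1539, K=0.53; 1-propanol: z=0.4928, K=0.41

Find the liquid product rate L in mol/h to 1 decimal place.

Material balance + equilibrium reduce to Σ zᵢ(Kᵢ−1)/(1+β(Kᵢ−1)) = 0.
Feasibility: ΣzᵢKᵢ = 1.0785, Σzᵢ/Kᵢ = 1.6494 — both > 1, two phases present.
Newton–Raphson from β = 0.58:
  β = 0.5800: g = -0.28543, g' = -0.6462 → β = 0.1383
  β = 0.1383: g = -0.01742, g' = -0.6436 → β = 0.1112
  β = 0.1112: g = 0.00021, g' = -0.6598 → β = 0.1116
Converged at β = 0.1116.
Then V = β·F = 0.1116·171 = 19.1 mol/h and L = F − V = 151.9 mol/h.

L = 151.9 mol/h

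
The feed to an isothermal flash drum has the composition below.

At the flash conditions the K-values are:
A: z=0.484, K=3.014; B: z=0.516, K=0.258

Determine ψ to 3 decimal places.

Material balance + equilibrium reduce to Σ zᵢ(Kᵢ−1)/(1+ψ(Kᵢ−1)) = 0.
g(0) = ΣzᵢKᵢ − 1 = 0.592 and g(1) = 1 − Σzᵢ/Kᵢ = -1.161, so a root lies in (0, 1).
Binary case is linear: z₁(K₁−1)(1+ψ(K₂−1)) + z₂(K₂−1)(1+ψ(K₁−1)) = 0
⇒ ψ = [z₁(K₁−1)+z₂(K₂−1)] / [−(K₁−1)(K₂−1)] = 0.5919/1.4944 = 0.396

ψ = 0.396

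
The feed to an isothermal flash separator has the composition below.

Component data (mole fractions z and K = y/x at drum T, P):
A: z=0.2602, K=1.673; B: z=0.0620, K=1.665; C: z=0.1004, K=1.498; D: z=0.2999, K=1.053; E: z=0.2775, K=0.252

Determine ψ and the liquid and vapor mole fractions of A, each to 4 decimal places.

ψ = 0.2223, x_A = 0.2263, y_A = 0.3787

Newton–Raphson from ψ = 0.41:
  ψ = 0.4100: g = -0.07267, g' = -0.4303 → ψ = 0.2411
  ψ = 0.2411: g = -0.00672, g' = -0.3594 → ψ = 0.2224
  ψ = 0.2224: g = -0.00005, g' = -0.3544 → ψ = 0.2223
Converged at ψ = 0.2223.
Compositions from xᵢ = zᵢ/(1+ψ(Kᵢ−1)), yᵢ = Kᵢxᵢ:
  A: x = 0.2263, y = 0.3787
  B: x = 0.0540, y = 0.0899
  C: x = 0.0904, y = 0.1354
  D: x = 0.2964, y = 0.3121
  E: x = 0.3328, y = 0.0839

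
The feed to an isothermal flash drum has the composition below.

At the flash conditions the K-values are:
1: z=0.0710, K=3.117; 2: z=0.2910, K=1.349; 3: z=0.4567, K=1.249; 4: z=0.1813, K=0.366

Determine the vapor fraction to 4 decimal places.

Material balance + equilibrium reduce to Σ zᵢ(Kᵢ−1)/(1+ψ(Kᵢ−1)) = 0.
g(0) = ΣzᵢKᵢ − 1 = 0.2506 and g(1) = 1 − Σzᵢ/Kᵢ = -0.0995, so a root lies in (0, 1).
Iterate (Newton) starting at ψ = 0.5:
  ψ = 0.5000: g = 0.09232, g' = -0.2794 → ψ = 0.8304
  ψ = 0.8304: g = -0.01528, g' = -0.4076 → ψ = 0.7929
  ψ = 0.7929: g = -0.00052, g' = -0.3805 → ψ = 0.7916
Converged at ψ = 0.7916.

ψ = 0.7916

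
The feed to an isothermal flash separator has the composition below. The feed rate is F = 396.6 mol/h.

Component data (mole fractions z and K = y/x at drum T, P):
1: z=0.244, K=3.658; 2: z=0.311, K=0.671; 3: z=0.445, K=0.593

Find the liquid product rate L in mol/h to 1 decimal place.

Let β = V/F and solve Σ zᵢ(Kᵢ−1)/(1+β(Kᵢ−1)) = 0.
g(0) = ΣzᵢKᵢ − 1 = 0.365 and g(1) = 1 − Σzᵢ/Kᵢ = -0.281, so a root lies in (0, 1).
Iterate (Newton) starting at β = 0.57:
  β = 0.570: g = -0.1039, g' = -0.448 → β = 0.338
  β = 0.338: g = 0.0163, g' = -0.620 → β = 0.365
Converged at β = 0.365.
Then V = β·F = 0.3653·396.6 = 144.9 mol/h and L = F − V = 251.7 mol/h.

L = 251.7 mol/h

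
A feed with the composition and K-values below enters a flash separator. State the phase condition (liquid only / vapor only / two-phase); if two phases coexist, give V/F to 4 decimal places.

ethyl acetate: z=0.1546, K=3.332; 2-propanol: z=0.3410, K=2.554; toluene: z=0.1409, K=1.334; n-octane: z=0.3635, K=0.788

vapor only

ΣzᵢKᵢ = 1.8604; Σzᵢ/Kᵢ = 0.7468.
Since Σzᵢ/Kᵢ < 1 the mixture is above its dew point — single vapor phase.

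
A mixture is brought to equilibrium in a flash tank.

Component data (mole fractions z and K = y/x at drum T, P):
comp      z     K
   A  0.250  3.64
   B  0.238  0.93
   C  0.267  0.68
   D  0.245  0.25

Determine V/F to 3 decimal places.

V/F = 0.325

Material balance + equilibrium reduce to Σ zᵢ(Kᵢ−1)/(1+V/F(Kᵢ−1)) = 0.
Feasibility: ΣzᵢKᵢ = 1.374, Σzᵢ/Kᵢ = 1.697 — both > 1, two phases present.
Newton–Raphson from V/F = 0.5:
  V/F = 0.500: g = -0.1285, g' = -0.717 → V/F = 0.321
  V/F = 0.321: g = 0.0032, g' = -0.785 → V/F = 0.325
Converged at V/F = 0.325.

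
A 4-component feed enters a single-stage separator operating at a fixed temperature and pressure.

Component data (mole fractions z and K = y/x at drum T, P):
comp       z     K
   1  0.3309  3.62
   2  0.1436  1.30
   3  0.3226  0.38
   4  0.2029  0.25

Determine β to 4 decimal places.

β = 0.3786

Rachford–Rice: g(β) = Σ zᵢ(Kᵢ−1)/(1+β(Kᵢ−1)) = 0.
Check two-phase: ΣzᵢKᵢ = 1.5579 > 1 and Σzᵢ/Kᵢ = 1.8624 > 1, so g(0) = 0.5579 > 0 and g(1) = -0.8624 < 0.
Newton–Raphson from β = 0.5:
  β = 0.5000: g = -0.12059, g' = -0.9881 → β = 0.3780
  β = 0.3780: g = 0.00069, g' = -1.0177 → β = 0.3786
Converged at β = 0.3786.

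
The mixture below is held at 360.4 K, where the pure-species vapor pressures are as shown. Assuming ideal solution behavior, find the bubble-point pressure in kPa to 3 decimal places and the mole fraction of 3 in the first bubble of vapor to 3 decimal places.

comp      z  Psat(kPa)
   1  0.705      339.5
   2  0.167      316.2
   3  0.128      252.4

Pbub = 324.460 kPa, y_3 = 0.100

At the bubble point ψ → 0, so ΣzᵢKᵢ = 1 with Kᵢ = Pᵢˢᵃᵗ/P ⇒ P = ΣzᵢPᵢˢᵃᵗ.
P = 0.705·339.5 + 0.167·316.2 + 0.128·252.4 = 324.460 kPa
yᵢ = zᵢPᵢˢᵃᵗ/P ⇒ y_3 = 0.128·252.4/324.460 = 0.100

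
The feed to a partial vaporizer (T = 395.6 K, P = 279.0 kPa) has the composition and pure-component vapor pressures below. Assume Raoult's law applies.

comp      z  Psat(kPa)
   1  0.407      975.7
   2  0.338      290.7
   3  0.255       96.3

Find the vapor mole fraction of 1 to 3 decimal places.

Raoult's law: Kᵢ = Pᵢˢᵃᵗ/P = Pᵢˢᵃᵗ/279.0.
  K_1 = 975.7/279.0 = 3.49713, K_2 = 290.7/279.0 = 1.04194, K_3 = 96.3/279.0 = 0.34516
Newton–Raphson from ψ = 0.5:
  ψ = 0.500: g = 0.2176, g' = -0.744 → ψ = 0.792
  ψ = 0.792: g = 0.0078, g' = -0.759 → ψ = 0.803
Converged at ψ = 0.803.
Compositions from xᵢ = zᵢ/(1+ψ(Kᵢ−1)), yᵢ = Kᵢxᵢ:
  1: x = 0.135, y = 0.474
  2: x = 0.327, y = 0.341
  3: x = 0.538, y = 0.186

y_1 = 0.474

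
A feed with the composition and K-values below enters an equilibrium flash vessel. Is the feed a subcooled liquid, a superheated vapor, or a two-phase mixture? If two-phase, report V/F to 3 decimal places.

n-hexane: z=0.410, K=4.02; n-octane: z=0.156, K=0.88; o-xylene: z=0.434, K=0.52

ΣzᵢKᵢ = 2.011; Σzᵢ/Kᵢ = 1.114.
Both exceed 1, so a two-phase solution exists.
Rachford–Rice: g(ψ) = Σ zᵢ(Kᵢ−1)/(1+ψ(Kᵢ−1)) = 0.
Newton iteration, ψ⁰ = 0.5:
  ψ = 0.500: g = 0.1993, g' = -0.769 → ψ = 0.759
  ψ = 0.759: g = 0.0277, g' = -0.595 → ψ = 0.806
Converged at ψ = 0.806.

two-phase, V/F = 0.806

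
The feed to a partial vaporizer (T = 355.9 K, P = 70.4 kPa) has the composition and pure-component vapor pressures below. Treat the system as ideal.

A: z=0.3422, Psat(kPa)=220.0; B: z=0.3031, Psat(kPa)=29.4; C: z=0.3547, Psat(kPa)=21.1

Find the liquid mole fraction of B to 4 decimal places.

x_B = 0.3475

Raoult's law: Kᵢ = Pᵢˢᵃᵗ/P = Pᵢˢᵃᵗ/70.4.
  K_A = 220.0/70.4 = 3.125000, K_B = 29.4/70.4 = 0.417614, K_C = 21.1/70.4 = 0.299716
Rachford–Rice: g(V/F) = Σ zᵢ(Kᵢ−1)/(1+V/F(Kᵢ−1)) = 0.
Check two-phase: ΣzᵢKᵢ = 1.3023 > 1 and Σzᵢ/Kᵢ = 2.0187 > 1, so g(0) = 0.3023 > 0 and g(1) = -1.0187 < 0.
Newton iteration, V/F⁰ = 0.5:
  V/F = 0.5000: g = -0.27869, g' = -0.9798 → V/F = 0.2155
  V/F = 0.2155: g = 0.00432, g' = -1.1026 → V/F = 0.2195
Converged at V/F = 0.2195.
Compositions from xᵢ = zᵢ/(1+V/F(Kᵢ−1)), yᵢ = Kᵢxᵢ:
  A: x = 0.2334, y = 0.7293
  B: x = 0.3475, y = 0.1451
  C: x = 0.4191, y = 0.1256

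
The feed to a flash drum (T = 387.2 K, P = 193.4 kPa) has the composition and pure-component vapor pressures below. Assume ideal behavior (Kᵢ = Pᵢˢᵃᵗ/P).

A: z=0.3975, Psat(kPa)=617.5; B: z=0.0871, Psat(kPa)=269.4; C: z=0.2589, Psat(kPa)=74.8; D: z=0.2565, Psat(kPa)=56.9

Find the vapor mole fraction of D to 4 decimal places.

Raoult's law: Kᵢ = Pᵢˢᵃᵗ/P = Pᵢˢᵃᵗ/193.4.
  K_A = 617.5/193.4 = 3.192865, K_B = 269.4/193.4 = 1.392968, K_C = 74.8/193.4 = 0.386763, K_D = 56.9/193.4 = 0.294209
Rachford–Rice: g(ψ) = Σ zᵢ(Kᵢ−1)/(1+ψ(Kᵢ−1)) = 0.
Feasibility: ΣzᵢKᵢ = 1.5661, Σzᵢ/Kᵢ = 1.7283 — both > 1, two phases present.
Newton iteration, ψ⁰ = 0.5:
  ψ = 0.5000: g = -0.06435, g' = -0.9519 → ψ = 0.4324
  ψ = 0.4324: g = 0.00006, g' = -0.9584 → ψ = 0.4325
Converged at ψ = 0.4325.
Compositions from xᵢ = zᵢ/(1+ψ(Kᵢ−1)), yᵢ = Kᵢxᵢ:
  A: x = 0.2040, y = 0.6514
  B: x = 0.0744, y = 0.1037
  C: x = 0.3523, y = 0.1363
  D: x = 0.3692, y = 0.1086

y_D = 0.1086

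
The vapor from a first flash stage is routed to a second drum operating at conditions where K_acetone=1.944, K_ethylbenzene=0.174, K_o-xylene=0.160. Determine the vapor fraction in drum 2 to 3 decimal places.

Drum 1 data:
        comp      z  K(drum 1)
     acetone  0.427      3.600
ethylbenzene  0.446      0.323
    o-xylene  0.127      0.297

V/F (drum 2) = 0.637

Drum 1:
Newton iteration, ψ₁⁰ = 0.65:
  ψ₁ = 0.650: g = -0.2909, g' = -1.264 → ψ₁ = 0.420
  ψ₁ = 0.420: g = -0.0176, g' = -1.185 → ψ₁ = 0.405
Converged at ψ₁ = 0.405.
Drum-1 compositions:
  acetone: x = 0.208, y = 0.749
  ethylbenzene: x = 0.614, y = 0.198
  o-xylene: x = 0.178, y = 0.053
Drum-2 feed = drum-1 vapor: z₂ = (0.7488, 0.1985, 0.0527).
Drum 2:
Rachford–Rice: g(ψ₂) = Σ zᵢ(Kᵢ−1)/(1+ψ₂(Kᵢ−1)) = 0.
Check two-phase: ΣzᵢKᵢ = 1.499 > 1 and Σzᵢ/Kᵢ = 1.855 > 1, so g(0) = 0.499 > 0 and g(1) = -0.855 < 0.
Iterate (Newton) starting at ψ₂ = 0.67:
  ψ₂ = 0.670: g = -0.0354, g' = -1.124 → ψ₂ = 0.639
  ψ₂ = 0.639: g = -0.0014, g' = -1.039 → ψ₂ = 0.637
Converged at ψ₂ = 0.637.
  acetone: x = 0.468, y = 0.909
  ethylbenzene: x = 0.419, y = 0.073
  o-xylene: x = 0.113, y = 0.018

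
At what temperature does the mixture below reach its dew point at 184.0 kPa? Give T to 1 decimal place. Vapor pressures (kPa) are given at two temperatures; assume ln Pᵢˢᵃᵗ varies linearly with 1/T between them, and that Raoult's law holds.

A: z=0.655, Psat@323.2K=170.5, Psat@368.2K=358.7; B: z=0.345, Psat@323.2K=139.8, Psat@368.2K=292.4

T = 331.4 K

Dew-point temperature: Σzᵢ·P/Pᵢˢᵃᵗ(T) = 1. Interpolate ln Pᵢˢᵃᵗ = aᵢ + bᵢ/T.
  T = 323.2 K: ΣzᵢP/Pᵢˢᵃᵗ = 1.1609
  T = 368.2 K: ΣzᵢP/Pᵢˢᵃᵗ = 0.5531
  T = 345.7 K: ΣzᵢP/Pᵢˢᵃᵗ = 0.7822
  T = 334.4 K: ΣzᵢP/Pᵢˢᵃᵗ = 0.9475
  T = 328.8 K: ΣzᵢP/Pᵢˢᵃᵗ = 1.0470
  T = 331.6 K: ΣzᵢP/Pᵢˢᵃᵗ = 0.9956
Interpolating between 328.8 K and 331.6 K gives T ≈ 331.4 K.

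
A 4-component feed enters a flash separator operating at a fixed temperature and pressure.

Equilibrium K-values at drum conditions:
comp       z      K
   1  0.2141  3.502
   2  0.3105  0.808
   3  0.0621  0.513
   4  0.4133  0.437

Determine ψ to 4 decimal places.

Newton iteration, ψ⁰ = 0.4:
  ψ = 0.4000: g = -0.13472, g' = -0.5892 → ψ = 0.1713
  ψ = 0.1713: g = 0.02278, g' = -0.8469 → ψ = 0.1982
  ψ = 0.1982: g = 0.00071, g' = -0.7953 → ψ = 0.1991
Converged at ψ = 0.1991.

ψ = 0.1991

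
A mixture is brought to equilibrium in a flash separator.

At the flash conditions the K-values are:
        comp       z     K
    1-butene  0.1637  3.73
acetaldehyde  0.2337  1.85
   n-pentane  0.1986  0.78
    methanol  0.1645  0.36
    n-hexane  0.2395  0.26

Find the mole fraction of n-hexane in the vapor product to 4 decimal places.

y_n-hexane = 0.0800

Let β = V/F and solve Σ zᵢ(Kᵢ−1)/(1+β(Kᵢ−1)) = 0.
Check two-phase: ΣzᵢKᵢ = 1.3193 > 1 and Σzᵢ/Kᵢ = 1.8029 > 1, so g(0) = 0.3193 > 0 and g(1) = -0.8029 < 0.
Newton–Raphson from β = 0.3:
  β = 0.3000: g = -0.00091, g' = -0.8068 → β = 0.2989
Converged at β = 0.2989.
Compositions from xᵢ = zᵢ/(1+β(Kᵢ−1)), yᵢ = Kᵢxᵢ:
  1-butene: x = 0.0901, y = 0.3362
  acetaldehyde: x = 0.1864, y = 0.3448
  n-pentane: x = 0.2126, y = 0.1658
  methanol: x = 0.2034, y = 0.0732
  n-hexane: x = 0.3075, y = 0.0800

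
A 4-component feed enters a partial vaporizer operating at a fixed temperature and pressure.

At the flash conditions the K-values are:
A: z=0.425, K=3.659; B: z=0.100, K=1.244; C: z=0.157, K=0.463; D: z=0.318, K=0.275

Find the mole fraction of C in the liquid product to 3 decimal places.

x_C = 0.219

Newton iteration, ψ⁰ = 0.35:
  ψ = 0.350: g = 0.1950, g' = -1.180 → ψ = 0.515
  ψ = 0.515: g = 0.0139, g' = -1.052 → ψ = 0.528
Converged at ψ = 0.528.
Compositions from xᵢ = zᵢ/(1+ψ(Kᵢ−1)), yᵢ = Kᵢxᵢ:
  A: x = 0.177, y = 0.647
  B: x = 0.089, y = 0.110
  C: x = 0.219, y = 0.101
  D: x = 0.516, y = 0.142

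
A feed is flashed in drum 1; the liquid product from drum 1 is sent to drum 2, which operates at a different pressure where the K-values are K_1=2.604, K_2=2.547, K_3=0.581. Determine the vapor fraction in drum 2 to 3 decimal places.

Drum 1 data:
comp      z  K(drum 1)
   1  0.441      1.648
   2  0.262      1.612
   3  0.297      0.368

V/F (drum 2) = 0.874

Drum 1:
Let ψ₁ = V/F and solve Σ zᵢ(Kᵢ−1)/(1+ψ₁(Kᵢ−1)) = 0.
Check two-phase: ΣzᵢKᵢ = 1.258 > 1 and Σzᵢ/Kᵢ = 1.237 > 1, so g(0) = 0.258 > 0 and g(1) = -0.237 < 0.
Iterate (Newton) starting at ψ₁ = 0.5:
  ψ₁ = 0.500: g = 0.0642, g' = -0.417 → ψ₁ = 0.654
  ψ₁ = 0.654: g = -0.0047, g' = -0.486 → ψ₁ = 0.644
Converged at ψ₁ = 0.644.
Drum-1 compositions:
  1: x = 0.311, y = 0.513
  2: x = 0.188, y = 0.303
  3: x = 0.501, y = 0.184
Drum-2 feed = drum-1 liquid: z₂ = (0.3111, 0.1879, 0.5010).
Drum 2:
Newton iteration, ψ₂⁰ = 0.5:
  ψ₂ = 0.500: g = 0.1753, g' = -0.530 → ψ₂ = 0.831
  ψ₂ = 0.831: g = 0.0192, g' = -0.440 → ψ₂ = 0.874
Converged at ψ₂ = 0.874.
  1: x = 0.129, y = 0.337
  2: x = 0.080, y = 0.203
  3: x = 0.791, y = 0.459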